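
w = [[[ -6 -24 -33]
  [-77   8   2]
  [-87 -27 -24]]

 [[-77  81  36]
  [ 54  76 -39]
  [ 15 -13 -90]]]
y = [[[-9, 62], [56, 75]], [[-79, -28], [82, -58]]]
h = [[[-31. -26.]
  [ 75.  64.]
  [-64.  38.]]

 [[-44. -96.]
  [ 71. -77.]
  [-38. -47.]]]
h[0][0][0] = -31.0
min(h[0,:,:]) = -64.0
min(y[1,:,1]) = -58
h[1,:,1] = [-96.0, -77.0, -47.0]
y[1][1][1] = -58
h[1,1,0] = 71.0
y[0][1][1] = 75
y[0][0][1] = 62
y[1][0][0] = -79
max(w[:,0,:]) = 81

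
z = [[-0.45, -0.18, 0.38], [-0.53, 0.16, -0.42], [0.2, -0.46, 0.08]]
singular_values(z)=[0.78, 0.62, 0.35]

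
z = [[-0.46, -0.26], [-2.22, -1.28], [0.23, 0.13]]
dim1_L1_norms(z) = [0.72, 3.5, 0.36]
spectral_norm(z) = 2.63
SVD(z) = [[-0.2, 0.87],[-0.97, -0.22],[0.1, -0.44]] @ diag([2.629786242034648, 0.004931653402926449]) @ [[0.87,0.50],[-0.5,0.87]]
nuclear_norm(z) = 2.63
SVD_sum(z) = [[-0.46, -0.26], [-2.22, -1.28], [0.23, 0.13]] + [[-0.00, 0.0], [0.0, -0.00], [0.00, -0.0]]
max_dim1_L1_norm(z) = 3.5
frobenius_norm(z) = 2.63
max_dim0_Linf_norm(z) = 2.22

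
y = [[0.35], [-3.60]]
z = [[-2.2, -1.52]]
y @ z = [[-0.77,-0.53], [7.92,5.47]]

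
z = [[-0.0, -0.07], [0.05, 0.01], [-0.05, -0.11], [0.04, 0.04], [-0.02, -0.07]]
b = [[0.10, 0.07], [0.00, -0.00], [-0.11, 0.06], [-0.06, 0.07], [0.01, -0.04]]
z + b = [[0.1,0.0],[0.05,0.01],[-0.16,-0.05],[-0.02,0.11],[-0.01,-0.11]]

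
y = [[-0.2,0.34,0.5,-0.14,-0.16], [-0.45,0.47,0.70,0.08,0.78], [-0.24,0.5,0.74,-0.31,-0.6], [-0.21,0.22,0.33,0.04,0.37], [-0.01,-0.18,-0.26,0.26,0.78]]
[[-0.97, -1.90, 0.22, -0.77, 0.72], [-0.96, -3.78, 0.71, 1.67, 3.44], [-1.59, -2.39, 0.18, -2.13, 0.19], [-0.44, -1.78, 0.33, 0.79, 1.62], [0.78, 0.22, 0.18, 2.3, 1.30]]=y@ [[1.61, 2.86, 0.09, -0.14, -2.23],[-2.37, -2.56, 0.63, -0.1, 1.56],[1.05, -1.49, -0.2, -0.51, 0.48],[2.77, -1.95, -1.96, 0.77, 1.75],[-0.1, -0.12, 0.96, 2.5, 1.57]]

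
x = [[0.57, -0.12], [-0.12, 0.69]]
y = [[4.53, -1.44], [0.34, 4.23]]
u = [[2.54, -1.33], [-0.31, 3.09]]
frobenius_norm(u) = 4.23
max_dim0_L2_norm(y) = 4.54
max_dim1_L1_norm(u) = 3.87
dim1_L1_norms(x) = [0.69, 0.81]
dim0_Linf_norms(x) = [0.57, 0.69]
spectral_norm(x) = 0.76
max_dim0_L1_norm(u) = 4.42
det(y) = 19.65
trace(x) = 1.26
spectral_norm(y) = 5.04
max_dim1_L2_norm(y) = 4.75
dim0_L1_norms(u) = [2.85, 4.42]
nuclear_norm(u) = 5.72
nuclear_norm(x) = 1.26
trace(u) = 5.63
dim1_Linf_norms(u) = [2.54, 3.09]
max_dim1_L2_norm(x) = 0.7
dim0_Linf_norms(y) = [4.53, 4.23]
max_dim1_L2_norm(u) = 3.11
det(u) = 7.44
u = x @ y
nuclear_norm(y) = 8.94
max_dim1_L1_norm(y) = 5.97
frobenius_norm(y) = 6.37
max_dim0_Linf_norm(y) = 4.53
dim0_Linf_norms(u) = [2.54, 3.09]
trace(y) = 8.76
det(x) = 0.38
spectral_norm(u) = 3.73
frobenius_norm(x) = 0.91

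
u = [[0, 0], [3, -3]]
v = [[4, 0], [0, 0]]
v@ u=[[0, 0], [0, 0]]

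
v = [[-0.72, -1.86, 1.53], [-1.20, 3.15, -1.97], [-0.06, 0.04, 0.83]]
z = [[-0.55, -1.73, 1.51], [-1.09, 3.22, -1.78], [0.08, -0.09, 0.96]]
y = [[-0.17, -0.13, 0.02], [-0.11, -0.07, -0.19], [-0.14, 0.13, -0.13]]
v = y + z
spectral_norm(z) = 4.41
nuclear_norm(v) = 6.44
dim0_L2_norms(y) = [0.25, 0.2, 0.23]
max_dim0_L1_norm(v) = 5.05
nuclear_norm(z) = 6.24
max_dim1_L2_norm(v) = 3.9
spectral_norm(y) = 0.31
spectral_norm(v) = 4.49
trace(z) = 3.63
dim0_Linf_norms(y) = [0.17, 0.13, 0.19]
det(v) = -3.80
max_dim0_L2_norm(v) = 3.66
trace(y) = -0.37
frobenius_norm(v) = 4.72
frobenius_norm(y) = 0.39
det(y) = -0.01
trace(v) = 3.26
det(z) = -3.42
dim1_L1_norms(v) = [4.11, 6.32, 0.93]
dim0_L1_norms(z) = [1.72, 5.04, 4.25]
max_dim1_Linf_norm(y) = 0.19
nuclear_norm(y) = 0.64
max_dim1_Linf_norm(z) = 3.22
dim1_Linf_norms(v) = [1.86, 3.15, 0.83]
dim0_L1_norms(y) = [0.42, 0.33, 0.34]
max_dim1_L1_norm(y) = 0.4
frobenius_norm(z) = 4.61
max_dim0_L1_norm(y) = 0.42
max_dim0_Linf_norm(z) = 3.22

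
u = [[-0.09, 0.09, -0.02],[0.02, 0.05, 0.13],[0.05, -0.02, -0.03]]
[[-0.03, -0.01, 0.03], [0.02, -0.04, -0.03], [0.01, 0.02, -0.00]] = u@ [[0.21, 0.23, -0.19], [-0.13, 0.01, 0.09], [0.15, -0.31, -0.22]]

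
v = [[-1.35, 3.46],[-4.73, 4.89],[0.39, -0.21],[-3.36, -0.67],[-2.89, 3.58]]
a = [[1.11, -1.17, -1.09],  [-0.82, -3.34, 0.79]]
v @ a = [[-4.34, -9.98, 4.2], [-9.26, -10.80, 9.02], [0.61, 0.25, -0.59], [-3.18, 6.17, 3.13], [-6.14, -8.58, 5.98]]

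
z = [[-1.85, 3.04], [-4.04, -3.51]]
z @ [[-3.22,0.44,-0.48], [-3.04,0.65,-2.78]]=[[-3.28, 1.16, -7.56], [23.68, -4.06, 11.7]]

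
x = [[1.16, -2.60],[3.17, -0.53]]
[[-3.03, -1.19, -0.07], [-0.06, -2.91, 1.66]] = x@[[0.19, -0.91, 0.57], [1.25, 0.05, 0.28]]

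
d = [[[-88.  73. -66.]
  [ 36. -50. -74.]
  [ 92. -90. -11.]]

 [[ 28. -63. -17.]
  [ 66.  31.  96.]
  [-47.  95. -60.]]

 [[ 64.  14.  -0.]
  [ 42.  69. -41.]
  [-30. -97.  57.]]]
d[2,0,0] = 64.0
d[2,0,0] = 64.0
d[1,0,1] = -63.0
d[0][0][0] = -88.0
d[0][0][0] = -88.0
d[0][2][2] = -11.0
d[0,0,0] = -88.0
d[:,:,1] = [[73.0, -50.0, -90.0], [-63.0, 31.0, 95.0], [14.0, 69.0, -97.0]]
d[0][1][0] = 36.0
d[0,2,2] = -11.0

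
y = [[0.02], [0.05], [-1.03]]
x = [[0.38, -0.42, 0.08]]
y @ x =[[0.01, -0.01, 0.0], [0.02, -0.02, 0.0], [-0.39, 0.43, -0.08]]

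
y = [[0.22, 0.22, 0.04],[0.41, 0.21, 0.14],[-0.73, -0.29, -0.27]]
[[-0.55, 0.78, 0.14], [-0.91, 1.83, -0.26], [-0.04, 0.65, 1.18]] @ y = [[0.10, 0.0, 0.05], [0.74, 0.26, 0.29], [-0.6, -0.21, -0.23]]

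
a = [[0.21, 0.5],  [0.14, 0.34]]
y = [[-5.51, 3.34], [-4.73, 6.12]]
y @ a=[[-0.69, -1.62],[-0.14, -0.28]]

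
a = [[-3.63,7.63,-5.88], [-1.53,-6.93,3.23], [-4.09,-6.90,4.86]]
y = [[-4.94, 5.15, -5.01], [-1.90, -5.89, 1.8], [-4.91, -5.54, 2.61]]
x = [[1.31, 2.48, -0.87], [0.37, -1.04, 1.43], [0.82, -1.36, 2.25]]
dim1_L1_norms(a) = [17.14, 11.69, 15.85]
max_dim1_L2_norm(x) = 2.94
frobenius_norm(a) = 15.96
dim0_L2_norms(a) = [5.68, 12.4, 8.28]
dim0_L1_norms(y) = [11.75, 16.58, 9.42]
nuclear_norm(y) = 19.70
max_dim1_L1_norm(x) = 4.66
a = x + y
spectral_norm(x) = 3.90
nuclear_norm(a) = 21.74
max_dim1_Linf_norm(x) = 2.48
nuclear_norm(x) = 5.97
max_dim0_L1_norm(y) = 16.58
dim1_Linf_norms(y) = [5.15, 5.89, 5.54]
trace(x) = 2.52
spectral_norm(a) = 14.88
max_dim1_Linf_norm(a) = 7.63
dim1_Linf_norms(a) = [7.63, 6.93, 6.9]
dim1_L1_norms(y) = [15.1, 9.59, 13.06]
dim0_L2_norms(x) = [1.59, 3.01, 2.8]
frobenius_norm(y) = 13.39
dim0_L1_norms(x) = [2.5, 4.88, 4.55]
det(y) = 98.86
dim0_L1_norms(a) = [9.25, 21.46, 13.97]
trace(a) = -5.70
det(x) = 0.02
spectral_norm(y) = 11.07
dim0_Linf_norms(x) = [1.31, 2.48, 2.25]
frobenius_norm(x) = 4.41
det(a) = 101.88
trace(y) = -8.22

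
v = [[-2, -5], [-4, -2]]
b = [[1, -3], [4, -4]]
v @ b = [[-22, 26], [-12, 20]]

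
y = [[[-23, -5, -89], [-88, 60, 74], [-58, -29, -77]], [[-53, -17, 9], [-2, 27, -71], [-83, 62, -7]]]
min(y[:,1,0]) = -88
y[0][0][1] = -5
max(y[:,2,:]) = 62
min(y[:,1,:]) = -88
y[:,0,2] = [-89, 9]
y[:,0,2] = [-89, 9]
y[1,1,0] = -2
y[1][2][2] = -7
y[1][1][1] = 27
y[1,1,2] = -71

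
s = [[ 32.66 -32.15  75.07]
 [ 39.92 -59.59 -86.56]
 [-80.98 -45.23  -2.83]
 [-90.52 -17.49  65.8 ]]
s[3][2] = 65.8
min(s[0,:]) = -32.15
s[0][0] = 32.66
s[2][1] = -45.23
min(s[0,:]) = -32.15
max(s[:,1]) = -17.49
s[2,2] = -2.83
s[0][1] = -32.15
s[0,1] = -32.15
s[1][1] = -59.59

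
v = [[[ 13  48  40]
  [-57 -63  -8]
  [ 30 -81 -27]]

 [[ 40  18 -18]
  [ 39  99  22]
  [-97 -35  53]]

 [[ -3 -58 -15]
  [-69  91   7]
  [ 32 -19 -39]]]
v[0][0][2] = 40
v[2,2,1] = -19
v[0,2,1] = -81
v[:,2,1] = [-81, -35, -19]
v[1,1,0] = 39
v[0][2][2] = -27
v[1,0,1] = 18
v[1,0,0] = 40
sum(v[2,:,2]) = -47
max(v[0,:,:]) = 48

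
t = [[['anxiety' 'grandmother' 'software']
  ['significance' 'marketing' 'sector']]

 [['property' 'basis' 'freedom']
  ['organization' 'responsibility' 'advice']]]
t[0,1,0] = 'significance'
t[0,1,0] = 'significance'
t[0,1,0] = 'significance'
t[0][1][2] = 'sector'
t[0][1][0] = 'significance'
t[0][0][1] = 'grandmother'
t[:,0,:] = [['anxiety', 'grandmother', 'software'], ['property', 'basis', 'freedom']]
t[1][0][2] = 'freedom'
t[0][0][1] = 'grandmother'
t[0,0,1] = 'grandmother'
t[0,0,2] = 'software'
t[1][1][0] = 'organization'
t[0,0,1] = 'grandmother'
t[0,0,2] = 'software'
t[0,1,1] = 'marketing'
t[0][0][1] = 'grandmother'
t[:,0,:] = [['anxiety', 'grandmother', 'software'], ['property', 'basis', 'freedom']]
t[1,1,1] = 'responsibility'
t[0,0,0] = 'anxiety'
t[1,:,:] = [['property', 'basis', 'freedom'], ['organization', 'responsibility', 'advice']]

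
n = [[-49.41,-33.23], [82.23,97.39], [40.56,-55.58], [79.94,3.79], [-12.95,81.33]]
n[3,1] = 3.79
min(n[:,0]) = -49.41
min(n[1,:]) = 82.23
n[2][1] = -55.58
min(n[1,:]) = 82.23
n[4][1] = 81.33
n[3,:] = [79.94, 3.79]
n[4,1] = 81.33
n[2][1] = -55.58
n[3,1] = 3.79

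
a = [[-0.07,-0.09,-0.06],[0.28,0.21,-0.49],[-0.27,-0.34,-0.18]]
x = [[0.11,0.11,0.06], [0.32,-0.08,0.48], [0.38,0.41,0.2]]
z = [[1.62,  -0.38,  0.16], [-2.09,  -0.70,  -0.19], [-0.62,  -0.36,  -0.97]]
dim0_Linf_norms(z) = [2.09, 0.7, 0.97]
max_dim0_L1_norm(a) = 0.73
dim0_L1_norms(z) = [4.33, 1.44, 1.32]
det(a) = 0.00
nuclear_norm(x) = 1.15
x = a @ z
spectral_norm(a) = 0.62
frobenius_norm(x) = 0.85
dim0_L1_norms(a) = [0.62, 0.64, 0.73]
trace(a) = -0.04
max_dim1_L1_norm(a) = 0.98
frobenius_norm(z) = 3.02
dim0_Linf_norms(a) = [0.28, 0.34, 0.49]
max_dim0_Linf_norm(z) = 2.09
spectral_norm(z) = 2.79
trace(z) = -0.05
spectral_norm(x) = 0.74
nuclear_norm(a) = 1.08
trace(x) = 0.23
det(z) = 1.77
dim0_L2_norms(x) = [0.51, 0.43, 0.52]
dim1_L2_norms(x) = [0.17, 0.58, 0.59]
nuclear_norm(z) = 4.41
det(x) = -0.00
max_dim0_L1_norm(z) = 4.33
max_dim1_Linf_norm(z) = 2.09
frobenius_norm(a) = 0.77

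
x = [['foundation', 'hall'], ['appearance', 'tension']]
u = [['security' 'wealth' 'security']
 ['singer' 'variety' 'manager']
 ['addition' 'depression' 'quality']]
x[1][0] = 'appearance'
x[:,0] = ['foundation', 'appearance']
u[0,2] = 'security'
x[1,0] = 'appearance'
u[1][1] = 'variety'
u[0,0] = 'security'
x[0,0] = 'foundation'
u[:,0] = ['security', 'singer', 'addition']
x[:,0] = ['foundation', 'appearance']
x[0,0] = 'foundation'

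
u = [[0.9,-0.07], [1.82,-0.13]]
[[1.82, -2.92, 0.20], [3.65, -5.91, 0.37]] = u @ [[1.81,-3.28,-0.02], [-2.74,-0.44,-3.14]]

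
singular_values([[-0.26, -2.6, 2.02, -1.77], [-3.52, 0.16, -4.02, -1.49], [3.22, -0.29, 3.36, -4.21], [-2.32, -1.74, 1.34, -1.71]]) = [7.69, 5.22, 3.18, 0.91]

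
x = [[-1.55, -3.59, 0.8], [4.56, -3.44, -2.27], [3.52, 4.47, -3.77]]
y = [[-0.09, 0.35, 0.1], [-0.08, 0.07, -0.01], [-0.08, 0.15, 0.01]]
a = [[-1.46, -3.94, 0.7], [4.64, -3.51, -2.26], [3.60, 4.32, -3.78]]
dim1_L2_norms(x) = [3.99, 6.15, 6.83]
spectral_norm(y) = 0.42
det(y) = -0.00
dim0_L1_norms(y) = [0.25, 0.57, 0.12]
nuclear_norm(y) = 0.51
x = y + a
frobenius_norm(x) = 10.01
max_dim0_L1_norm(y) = 0.57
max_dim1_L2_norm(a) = 6.78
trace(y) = -0.01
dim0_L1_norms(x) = [9.63, 11.5, 6.84]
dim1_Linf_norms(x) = [3.59, 4.56, 4.47]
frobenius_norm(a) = 10.15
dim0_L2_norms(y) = [0.14, 0.39, 0.1]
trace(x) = -8.76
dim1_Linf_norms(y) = [0.35, 0.08, 0.15]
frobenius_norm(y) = 0.43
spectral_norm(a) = 7.89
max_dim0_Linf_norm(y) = 0.35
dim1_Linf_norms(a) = [3.94, 4.64, 4.32]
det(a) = -47.80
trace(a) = -8.75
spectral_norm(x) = 7.87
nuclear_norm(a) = 15.16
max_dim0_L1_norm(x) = 11.5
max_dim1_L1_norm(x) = 11.76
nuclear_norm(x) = 14.89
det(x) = -42.87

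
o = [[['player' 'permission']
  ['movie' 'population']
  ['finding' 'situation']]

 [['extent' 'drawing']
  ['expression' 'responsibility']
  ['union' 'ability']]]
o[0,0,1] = 'permission'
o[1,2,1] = 'ability'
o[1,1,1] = 'responsibility'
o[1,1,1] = 'responsibility'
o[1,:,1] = ['drawing', 'responsibility', 'ability']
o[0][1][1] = 'population'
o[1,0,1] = 'drawing'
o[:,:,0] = [['player', 'movie', 'finding'], ['extent', 'expression', 'union']]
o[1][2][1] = 'ability'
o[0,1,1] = 'population'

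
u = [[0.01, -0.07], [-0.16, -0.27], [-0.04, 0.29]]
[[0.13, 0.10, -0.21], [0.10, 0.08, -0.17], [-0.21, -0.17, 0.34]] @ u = [[-0.01, -0.1],[-0.00, -0.08],[0.01, 0.16]]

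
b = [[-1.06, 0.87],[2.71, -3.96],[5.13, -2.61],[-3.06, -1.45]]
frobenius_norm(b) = 8.34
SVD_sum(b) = [[-1.15, 0.74],[3.72, -2.39],[4.82, -3.1],[-1.51, 0.97]] + [[0.09, 0.13], [-1.01, -1.57], [0.31, 0.49], [-1.55, -2.42]]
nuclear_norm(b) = 11.06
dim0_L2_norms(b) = [6.64, 5.04]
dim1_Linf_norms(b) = [1.06, 3.96, 5.13, 3.06]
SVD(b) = [[-0.18, 0.05], [0.58, -0.54], [0.76, 0.17], [-0.24, -0.83]] @ diag([7.576180058176762, 3.4789072603455207]) @ [[0.84, -0.54], [0.54, 0.84]]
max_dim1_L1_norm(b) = 7.74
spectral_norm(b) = 7.58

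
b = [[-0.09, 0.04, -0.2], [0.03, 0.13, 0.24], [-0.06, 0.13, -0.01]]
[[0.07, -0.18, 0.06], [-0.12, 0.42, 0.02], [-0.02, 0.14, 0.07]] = b @ [[0.51, 0.95, 3.14], [0.01, 1.55, 1.89], [-0.58, 0.79, -1.33]]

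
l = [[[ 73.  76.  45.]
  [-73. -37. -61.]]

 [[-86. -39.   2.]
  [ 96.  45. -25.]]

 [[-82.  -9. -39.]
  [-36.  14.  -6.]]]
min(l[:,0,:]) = -86.0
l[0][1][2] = -61.0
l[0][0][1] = 76.0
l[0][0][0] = 73.0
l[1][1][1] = 45.0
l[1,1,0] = 96.0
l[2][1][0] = -36.0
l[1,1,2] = -25.0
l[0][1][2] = -61.0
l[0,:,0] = [73.0, -73.0]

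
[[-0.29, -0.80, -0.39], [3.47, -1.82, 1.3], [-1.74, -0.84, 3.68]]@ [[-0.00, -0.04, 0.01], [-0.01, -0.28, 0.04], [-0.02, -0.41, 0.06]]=[[0.02,  0.40,  -0.06],  [-0.01,  -0.16,  0.04],  [-0.07,  -1.2,  0.17]]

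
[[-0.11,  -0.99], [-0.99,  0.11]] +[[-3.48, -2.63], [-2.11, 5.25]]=[[-3.59, -3.62], [-3.1, 5.36]]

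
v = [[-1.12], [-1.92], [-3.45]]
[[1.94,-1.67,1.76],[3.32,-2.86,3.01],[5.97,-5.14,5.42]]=v@ [[-1.73, 1.49, -1.57]]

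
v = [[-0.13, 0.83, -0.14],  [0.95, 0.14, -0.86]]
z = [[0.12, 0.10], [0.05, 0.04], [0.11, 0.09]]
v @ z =[[0.01, 0.01], [0.03, 0.02]]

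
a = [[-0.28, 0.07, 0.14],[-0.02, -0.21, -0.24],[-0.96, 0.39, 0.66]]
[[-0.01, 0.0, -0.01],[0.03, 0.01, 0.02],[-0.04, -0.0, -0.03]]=a@[[-0.03, -0.01, -0.01], [-0.10, -0.03, -0.04], [-0.05, -0.00, -0.04]]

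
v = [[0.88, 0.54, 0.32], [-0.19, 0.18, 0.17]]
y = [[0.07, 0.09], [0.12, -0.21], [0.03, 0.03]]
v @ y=[[0.14, -0.02], [0.01, -0.05]]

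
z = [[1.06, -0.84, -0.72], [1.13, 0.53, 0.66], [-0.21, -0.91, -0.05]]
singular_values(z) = [1.6, 1.54, 0.54]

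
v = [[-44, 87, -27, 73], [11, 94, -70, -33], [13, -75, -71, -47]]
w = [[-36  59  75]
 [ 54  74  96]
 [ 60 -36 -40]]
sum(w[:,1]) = 97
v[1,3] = -33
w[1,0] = 54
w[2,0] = 60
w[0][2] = 75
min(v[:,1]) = -75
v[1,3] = -33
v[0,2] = -27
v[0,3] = 73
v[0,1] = 87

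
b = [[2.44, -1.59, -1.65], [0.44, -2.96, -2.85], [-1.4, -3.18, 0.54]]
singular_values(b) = [5.26, 3.36, 1.29]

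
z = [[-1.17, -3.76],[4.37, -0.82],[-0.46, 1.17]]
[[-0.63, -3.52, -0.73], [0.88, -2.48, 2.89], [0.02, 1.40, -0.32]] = z @ [[0.22, -0.37, 0.66], [0.10, 1.05, -0.01]]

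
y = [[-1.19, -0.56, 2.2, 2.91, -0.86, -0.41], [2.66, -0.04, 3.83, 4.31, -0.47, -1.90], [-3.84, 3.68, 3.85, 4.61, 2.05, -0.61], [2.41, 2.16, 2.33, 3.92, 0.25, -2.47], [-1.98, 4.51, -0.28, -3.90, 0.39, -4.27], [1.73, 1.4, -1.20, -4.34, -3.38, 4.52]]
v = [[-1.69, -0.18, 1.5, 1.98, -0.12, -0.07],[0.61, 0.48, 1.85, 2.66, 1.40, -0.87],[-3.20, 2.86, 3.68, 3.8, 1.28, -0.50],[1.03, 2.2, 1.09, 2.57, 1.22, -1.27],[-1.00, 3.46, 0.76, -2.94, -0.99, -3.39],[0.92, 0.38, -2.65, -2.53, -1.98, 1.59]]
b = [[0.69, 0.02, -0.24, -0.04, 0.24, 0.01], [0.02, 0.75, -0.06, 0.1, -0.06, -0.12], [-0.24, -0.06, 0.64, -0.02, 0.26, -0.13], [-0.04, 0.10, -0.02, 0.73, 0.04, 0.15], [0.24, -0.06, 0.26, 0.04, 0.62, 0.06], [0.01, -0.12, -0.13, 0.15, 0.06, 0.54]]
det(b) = 0.03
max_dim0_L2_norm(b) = 0.77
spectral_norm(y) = 12.29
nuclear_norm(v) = 22.46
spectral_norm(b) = 0.95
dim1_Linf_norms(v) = [1.98, 2.66, 3.8, 2.57, 3.46, 2.65]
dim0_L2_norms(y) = [6.0, 6.39, 6.42, 9.88, 4.1, 6.99]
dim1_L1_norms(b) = [1.24, 1.11, 1.35, 1.08, 1.28, 1.01]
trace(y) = 11.45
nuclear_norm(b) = 3.97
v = y @ b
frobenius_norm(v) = 11.98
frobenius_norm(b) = 1.78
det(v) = -137.73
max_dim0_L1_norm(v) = 16.48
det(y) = -5261.54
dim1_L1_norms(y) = [8.13, 13.21, 18.64, 13.54, 15.33, 16.57]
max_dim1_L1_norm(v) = 15.32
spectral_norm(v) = 9.41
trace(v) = 5.64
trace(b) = 3.97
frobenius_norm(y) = 16.78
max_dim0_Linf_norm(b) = 0.75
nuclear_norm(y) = 34.23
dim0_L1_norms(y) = [13.81, 12.35, 13.69, 23.99, 7.4, 14.18]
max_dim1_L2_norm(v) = 6.95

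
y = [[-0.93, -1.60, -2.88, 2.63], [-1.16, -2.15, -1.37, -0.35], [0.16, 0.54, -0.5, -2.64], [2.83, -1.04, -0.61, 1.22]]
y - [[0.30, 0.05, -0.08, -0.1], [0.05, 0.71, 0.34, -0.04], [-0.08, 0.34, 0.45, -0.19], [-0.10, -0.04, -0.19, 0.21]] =[[-1.23, -1.65, -2.8, 2.73],[-1.21, -2.86, -1.71, -0.31],[0.24, 0.2, -0.95, -2.45],[2.93, -1.0, -0.42, 1.01]]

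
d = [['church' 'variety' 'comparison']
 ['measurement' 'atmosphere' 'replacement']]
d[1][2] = 'replacement'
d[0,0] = 'church'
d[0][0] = 'church'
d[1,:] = ['measurement', 'atmosphere', 'replacement']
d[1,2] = 'replacement'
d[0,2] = 'comparison'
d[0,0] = 'church'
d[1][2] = 'replacement'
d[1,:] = ['measurement', 'atmosphere', 'replacement']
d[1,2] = 'replacement'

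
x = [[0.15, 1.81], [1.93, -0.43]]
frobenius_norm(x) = 2.68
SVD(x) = [[0.48, -0.87], [-0.87, -0.48]] @ diag([2.0446684947198097, 1.7400375704852542]) @ [[-0.79,0.61],[-0.61,-0.79]]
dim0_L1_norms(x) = [2.08, 2.24]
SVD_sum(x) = [[-0.78, 0.61],[1.41, -1.1]] + [[0.93, 1.2], [0.52, 0.67]]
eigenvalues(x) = [1.75, -2.03]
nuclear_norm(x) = 3.78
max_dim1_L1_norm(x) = 2.36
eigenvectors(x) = [[0.75, -0.64], [0.66, 0.77]]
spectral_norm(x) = 2.04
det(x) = -3.56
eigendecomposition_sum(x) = [[1.01, 0.84], [0.89, 0.74]] + [[-0.86, 0.97], [1.04, -1.17]]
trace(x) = -0.28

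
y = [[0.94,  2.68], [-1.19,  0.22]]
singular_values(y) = [2.85, 1.19]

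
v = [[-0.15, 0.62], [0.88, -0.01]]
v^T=[[-0.15, 0.88], [0.62, -0.01]]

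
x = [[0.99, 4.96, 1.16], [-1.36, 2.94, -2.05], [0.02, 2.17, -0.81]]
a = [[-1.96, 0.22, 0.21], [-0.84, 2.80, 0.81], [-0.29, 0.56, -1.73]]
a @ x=[[-2.24, -8.62, -2.89], [-4.62, 5.82, -7.37], [-1.08, -3.55, -0.08]]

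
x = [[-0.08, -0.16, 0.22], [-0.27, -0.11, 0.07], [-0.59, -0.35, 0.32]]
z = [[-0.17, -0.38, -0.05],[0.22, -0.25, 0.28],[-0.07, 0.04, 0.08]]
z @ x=[[0.15,0.09,-0.08], [-0.12,-0.11,0.12], [-0.05,-0.02,0.01]]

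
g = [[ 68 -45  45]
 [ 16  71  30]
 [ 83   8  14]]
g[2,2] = 14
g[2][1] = 8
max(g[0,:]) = 68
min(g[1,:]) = 16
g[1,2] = 30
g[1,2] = 30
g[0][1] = -45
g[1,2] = 30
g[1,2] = 30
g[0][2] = 45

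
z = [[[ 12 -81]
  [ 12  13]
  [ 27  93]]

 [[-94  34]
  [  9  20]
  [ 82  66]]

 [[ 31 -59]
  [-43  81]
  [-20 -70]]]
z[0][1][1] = 13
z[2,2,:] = [-20, -70]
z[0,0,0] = 12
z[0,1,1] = 13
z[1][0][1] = 34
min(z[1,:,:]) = -94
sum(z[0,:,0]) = 51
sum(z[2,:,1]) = -48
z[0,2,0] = 27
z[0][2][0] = 27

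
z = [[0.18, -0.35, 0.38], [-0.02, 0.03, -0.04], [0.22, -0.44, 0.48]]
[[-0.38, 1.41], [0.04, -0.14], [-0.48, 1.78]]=z @ [[0.4, -0.68], [0.33, -1.44], [-0.88, 2.70]]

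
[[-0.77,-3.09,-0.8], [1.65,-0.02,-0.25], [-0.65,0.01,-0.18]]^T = [[-0.77, 1.65, -0.65], [-3.09, -0.02, 0.01], [-0.8, -0.25, -0.18]]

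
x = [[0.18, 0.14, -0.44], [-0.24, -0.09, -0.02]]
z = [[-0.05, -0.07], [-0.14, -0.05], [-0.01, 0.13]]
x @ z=[[-0.02, -0.08], [0.02, 0.02]]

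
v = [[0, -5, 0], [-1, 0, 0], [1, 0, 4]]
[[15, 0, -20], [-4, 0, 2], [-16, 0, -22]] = v@[[4, 0, -2], [-3, 0, 4], [-5, 0, -5]]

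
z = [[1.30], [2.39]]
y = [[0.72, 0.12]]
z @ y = [[0.94,0.16],[1.72,0.29]]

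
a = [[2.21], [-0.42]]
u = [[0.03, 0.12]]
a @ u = [[0.07, 0.27], [-0.01, -0.05]]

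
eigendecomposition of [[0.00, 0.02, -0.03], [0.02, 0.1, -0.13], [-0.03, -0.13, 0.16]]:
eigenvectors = [[-0.13, -0.78, -0.62], [-0.62, -0.42, 0.66], [0.78, -0.47, 0.42]]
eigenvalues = [0.27, -0.01, -0.0]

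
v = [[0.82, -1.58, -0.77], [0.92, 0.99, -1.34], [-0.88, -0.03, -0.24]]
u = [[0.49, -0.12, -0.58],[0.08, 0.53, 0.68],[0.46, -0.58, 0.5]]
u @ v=[[0.80, -0.88, -0.08],  [-0.05, 0.38, -0.94],  [-0.60, -1.32, 0.3]]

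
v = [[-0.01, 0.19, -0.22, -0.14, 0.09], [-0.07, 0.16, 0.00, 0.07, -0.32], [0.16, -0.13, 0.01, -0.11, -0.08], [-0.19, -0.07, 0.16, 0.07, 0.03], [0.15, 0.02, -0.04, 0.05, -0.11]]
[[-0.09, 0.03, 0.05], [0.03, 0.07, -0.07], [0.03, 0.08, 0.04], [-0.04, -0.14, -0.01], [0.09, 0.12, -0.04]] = v@[[0.43, 0.56, -0.11], [0.01, 0.22, -0.17], [0.10, -0.07, -0.10], [0.43, 0.02, -0.38], [-0.1, -0.24, 0.07]]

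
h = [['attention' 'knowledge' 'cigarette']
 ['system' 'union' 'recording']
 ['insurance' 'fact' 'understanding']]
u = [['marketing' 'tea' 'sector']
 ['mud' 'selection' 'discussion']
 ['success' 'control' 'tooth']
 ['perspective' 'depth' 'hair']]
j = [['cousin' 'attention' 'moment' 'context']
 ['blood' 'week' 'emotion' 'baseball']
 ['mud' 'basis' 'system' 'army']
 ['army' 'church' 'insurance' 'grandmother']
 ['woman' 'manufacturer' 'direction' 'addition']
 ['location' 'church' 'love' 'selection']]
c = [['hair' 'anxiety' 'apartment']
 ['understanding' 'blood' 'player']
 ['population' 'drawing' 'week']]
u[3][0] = 'perspective'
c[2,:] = ['population', 'drawing', 'week']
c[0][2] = 'apartment'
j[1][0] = 'blood'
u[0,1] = 'tea'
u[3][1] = 'depth'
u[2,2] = 'tooth'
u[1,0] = 'mud'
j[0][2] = 'moment'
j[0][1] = 'attention'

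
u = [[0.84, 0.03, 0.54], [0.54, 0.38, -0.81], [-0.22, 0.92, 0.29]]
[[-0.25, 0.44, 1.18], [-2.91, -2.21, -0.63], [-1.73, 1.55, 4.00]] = u@[[-1.2, -1.02, -0.21], [-2.66, 0.69, 3.57], [1.55, 2.37, 2.31]]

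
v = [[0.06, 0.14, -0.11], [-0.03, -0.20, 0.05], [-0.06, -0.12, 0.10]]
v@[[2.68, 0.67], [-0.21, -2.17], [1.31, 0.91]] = [[-0.01, -0.36], [0.03, 0.46], [-0.00, 0.31]]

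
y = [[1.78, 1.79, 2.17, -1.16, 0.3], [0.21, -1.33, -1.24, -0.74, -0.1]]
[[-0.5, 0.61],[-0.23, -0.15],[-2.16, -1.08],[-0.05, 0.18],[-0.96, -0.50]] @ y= [[-0.76, -1.71, -1.84, 0.13, -0.21],  [-0.44, -0.21, -0.31, 0.38, -0.05],  [-4.07, -2.43, -3.35, 3.30, -0.54],  [-0.05, -0.33, -0.33, -0.08, -0.03],  [-1.81, -1.05, -1.46, 1.48, -0.24]]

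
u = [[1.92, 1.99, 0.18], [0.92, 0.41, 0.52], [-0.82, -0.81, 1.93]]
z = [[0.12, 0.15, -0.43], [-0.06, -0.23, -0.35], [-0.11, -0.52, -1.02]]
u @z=[[0.09, -0.26, -1.71], [0.03, -0.23, -1.07], [-0.26, -0.94, -1.33]]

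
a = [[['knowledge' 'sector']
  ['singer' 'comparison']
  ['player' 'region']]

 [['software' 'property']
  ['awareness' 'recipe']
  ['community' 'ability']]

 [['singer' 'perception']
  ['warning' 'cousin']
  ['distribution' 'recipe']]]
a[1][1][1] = 'recipe'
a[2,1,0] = 'warning'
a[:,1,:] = [['singer', 'comparison'], ['awareness', 'recipe'], ['warning', 'cousin']]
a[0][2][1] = 'region'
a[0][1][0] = 'singer'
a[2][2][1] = 'recipe'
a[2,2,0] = 'distribution'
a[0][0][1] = 'sector'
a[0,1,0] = 'singer'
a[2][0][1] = 'perception'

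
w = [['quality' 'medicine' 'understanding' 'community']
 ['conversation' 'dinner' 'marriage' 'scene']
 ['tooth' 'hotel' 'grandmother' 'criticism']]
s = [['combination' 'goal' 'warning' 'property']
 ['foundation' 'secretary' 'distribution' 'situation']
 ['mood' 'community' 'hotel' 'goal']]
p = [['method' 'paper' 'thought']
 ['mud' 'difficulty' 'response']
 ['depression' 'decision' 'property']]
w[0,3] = 'community'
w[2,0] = 'tooth'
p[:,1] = ['paper', 'difficulty', 'decision']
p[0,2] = 'thought'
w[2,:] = ['tooth', 'hotel', 'grandmother', 'criticism']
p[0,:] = ['method', 'paper', 'thought']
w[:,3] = ['community', 'scene', 'criticism']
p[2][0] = 'depression'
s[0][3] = 'property'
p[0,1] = 'paper'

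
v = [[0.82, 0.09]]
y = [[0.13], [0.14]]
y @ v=[[0.11, 0.01], [0.11, 0.01]]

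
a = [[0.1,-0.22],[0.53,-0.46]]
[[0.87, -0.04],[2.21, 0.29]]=a @ [[1.23, 1.14], [-3.38, 0.68]]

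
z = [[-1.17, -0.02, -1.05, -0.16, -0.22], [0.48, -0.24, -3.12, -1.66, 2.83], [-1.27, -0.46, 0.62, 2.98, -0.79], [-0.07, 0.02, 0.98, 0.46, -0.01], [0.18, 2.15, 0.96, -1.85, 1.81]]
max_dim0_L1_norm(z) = 7.11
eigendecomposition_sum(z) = [[(0.03-0j),0.07-0.00j,(-0.09+0j),(-0.17+0j),0.12+0.00j],[0.58-0.00j,(1.14-0j),(-1.5+0j),-2.85+0.00j,1.97+0.00j],[-0.28+0.00j,(-0.55+0j),0.72-0.00j,1.37-0.00j,(-0.94+0j)],[-0.08+0.00j,-0.15+0.00j,(0.2-0j),0.37-0.00j,-0.26+0.00j],[(0.51-0j),(1.01-0j),-1.33+0.00j,(-2.52+0j),(1.74+0j)]] + [[0.12+0.00j, (-0.08-0j), -0.32+0.00j, (-0.4+0j), -0.15+0.00j],[(-0.06+0j), (0.04+0j), (0.16-0j), 0.20-0.00j, (0.07+0j)],[-0.24+0.00j, 0.16+0.00j, (0.63-0j), 0.78-0.00j, 0.29+0.00j],[-0.17+0.00j, (0.12+0j), 0.45-0.00j, (0.56-0j), (0.2+0j)],[(-0.43+0j), 0.30+0.00j, (1.13-0j), 1.41-0.00j, 0.51+0.00j]] + [[-0.59+0.12j, -0.00+0.14j, -0.37+0.27j, 0.36-0.23j, -0.11-0.05j], [0.09-3.23j, -0.71-0.17j, (-0.97-2.28j), 0.73+2.19j, 0.38-0.50j], [-0.43-0.09j, -0.04+0.09j, (-0.33+0.08j), (0.31-0.05j), (-0.06-0.06j)], [0.14+0.09j, 0.03-0.03j, 0.13+0.02j, (-0.12-0.03j), 0.01+0.03j], [0.00+1.90j, 0.42+0.09j, (0.61+1.33j), -0.47-1.28j, (-0.21+0.3j)]] + [[-0.59-0.12j,-0.00-0.14j,(-0.37-0.27j),0.36+0.23j,-0.11+0.05j], [(0.09+3.23j),-0.71+0.17j,(-0.97+2.28j),0.73-2.19j,0.38+0.50j], [(-0.43+0.09j),-0.04-0.09j,-0.33-0.08j,(0.31+0.05j),-0.06+0.06j], [0.14-0.09j,0.03+0.03j,(0.13-0.02j),(-0.12+0.03j),0.01-0.03j], [-1.9j,0.42-0.09j,(0.61-1.33j),-0.47+1.28j,-0.21-0.30j]] + [[(-0.15-0j), (-0-0j), 0.10-0.00j, -0.31+0.00j, (0.02-0j)],  [(-0.23-0j), (-0.01-0j), (0.15-0j), (-0.47+0j), 0.04-0.00j],  [0.10+0.00j, 0j, (-0.07+0j), (0.21-0j), -0.02+0.00j],  [-0.11-0.00j, -0.00-0.00j, (0.08-0j), (-0.23+0j), 0.02-0.00j],  [(0.09+0j), 0j, -0.06+0.00j, (0.19-0j), -0.01+0.00j]]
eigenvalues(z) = [(4.01+0j), (1.86+0j), (-1.96+0.3j), (-1.96-0.3j), (-0.47+0j)]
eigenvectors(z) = [[(-0.04+0j), (-0.23+0j), -0.04-0.15j, (-0.04+0.15j), 0.46+0.00j], [-0.70+0.00j, 0.11+0.00j, (0.84+0j), (0.84-0j), (0.7+0j)], [(0.34+0j), (0.44+0j), (0.02-0.11j), (0.02+0.11j), -0.31+0.00j], [(0.09+0j), (0.32+0j), -0.02+0.04j, (-0.02-0.04j), 0.35+0.00j], [-0.62+0.00j, (0.8+0j), (-0.5+0.01j), -0.50-0.01j, -0.28+0.00j]]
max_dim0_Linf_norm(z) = 3.12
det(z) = -13.91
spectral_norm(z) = 5.58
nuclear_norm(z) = 12.53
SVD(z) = [[0.04, -0.27, 0.22, 0.90, -0.28], [0.74, -0.54, 0.28, -0.29, -0.08], [-0.53, -0.27, 0.76, -0.18, 0.19], [-0.13, 0.17, 0.14, -0.26, -0.93], [0.40, 0.73, 0.53, 0.12, 0.13]] @ diag([5.578883236967518, 3.4717717127233816, 1.8552214088154417, 1.3402245765763174, 0.28881587842472767]) @ [[0.19, 0.16, -0.43, -0.65, 0.58], [0.15, 0.53, 0.77, -0.32, 0.02], [-0.54, 0.39, 0.02, 0.46, 0.59], [-0.68, 0.29, -0.22, -0.41, -0.48], [0.43, 0.68, -0.41, 0.32, -0.29]]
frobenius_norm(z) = 6.96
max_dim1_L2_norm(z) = 4.56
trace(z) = 1.48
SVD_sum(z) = [[0.04, 0.03, -0.09, -0.13, 0.12], [0.78, 0.67, -1.77, -2.65, 2.36], [-0.57, -0.49, 1.28, 1.92, -1.71], [-0.14, -0.12, 0.32, 0.48, -0.42], [0.42, 0.36, -0.96, -1.43, 1.27]] + [[-0.14, -0.50, -0.73, 0.31, -0.02], [-0.28, -0.99, -1.45, 0.61, -0.03], [-0.14, -0.49, -0.72, 0.30, -0.02], [0.09, 0.32, 0.47, -0.2, 0.01], [0.38, 1.33, 1.95, -0.82, 0.04]] + [[-0.22, 0.16, 0.01, 0.18, 0.24],[-0.28, 0.2, 0.01, 0.23, 0.30],[-0.75, 0.55, 0.02, 0.64, 0.83],[-0.14, 0.10, 0.00, 0.12, 0.16],[-0.53, 0.39, 0.02, 0.45, 0.58]] + [[-0.82, 0.34, -0.27, -0.49, -0.58], [0.26, -0.11, 0.09, 0.16, 0.19], [0.17, -0.07, 0.06, 0.10, 0.12], [0.24, -0.1, 0.08, 0.14, 0.17], [-0.11, 0.05, -0.04, -0.06, -0.08]] + [[-0.03, -0.05, 0.03, -0.03, 0.02],  [-0.01, -0.02, 0.01, -0.01, 0.01],  [0.02, 0.04, -0.02, 0.02, -0.02],  [-0.12, -0.18, 0.11, -0.09, 0.08],  [0.02, 0.03, -0.02, 0.01, -0.01]]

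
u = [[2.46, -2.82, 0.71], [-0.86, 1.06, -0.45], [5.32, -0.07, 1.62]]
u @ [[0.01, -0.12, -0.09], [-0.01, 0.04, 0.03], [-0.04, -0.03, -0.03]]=[[0.02, -0.43, -0.33], [-0.0, 0.16, 0.12], [-0.01, -0.69, -0.53]]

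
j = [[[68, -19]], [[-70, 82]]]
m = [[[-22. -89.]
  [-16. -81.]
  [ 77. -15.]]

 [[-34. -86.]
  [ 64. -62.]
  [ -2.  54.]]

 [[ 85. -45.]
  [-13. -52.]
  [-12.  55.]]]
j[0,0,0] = 68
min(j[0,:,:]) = -19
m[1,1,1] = -62.0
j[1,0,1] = 82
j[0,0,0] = 68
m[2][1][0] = -13.0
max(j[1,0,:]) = 82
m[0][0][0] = -22.0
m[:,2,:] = [[77.0, -15.0], [-2.0, 54.0], [-12.0, 55.0]]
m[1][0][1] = -86.0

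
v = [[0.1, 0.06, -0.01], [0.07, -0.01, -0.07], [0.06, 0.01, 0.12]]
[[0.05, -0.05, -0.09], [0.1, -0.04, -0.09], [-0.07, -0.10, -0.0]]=v@ [[0.53, -0.87, -0.89], [-0.15, 0.53, 0.08], [-0.83, -0.43, 0.43]]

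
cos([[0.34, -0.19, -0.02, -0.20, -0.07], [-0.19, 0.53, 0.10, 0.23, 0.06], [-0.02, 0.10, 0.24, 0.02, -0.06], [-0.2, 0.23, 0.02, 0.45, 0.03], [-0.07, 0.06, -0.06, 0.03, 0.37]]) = [[0.91,  0.10,  0.01,  0.10,  0.03],[0.1,  0.82,  -0.04,  -0.12,  -0.03],[0.01,  -0.04,  0.96,  -0.02,  0.01],[0.10,  -0.12,  -0.02,  0.86,  -0.02],[0.03,  -0.03,  0.01,  -0.02,  0.93]]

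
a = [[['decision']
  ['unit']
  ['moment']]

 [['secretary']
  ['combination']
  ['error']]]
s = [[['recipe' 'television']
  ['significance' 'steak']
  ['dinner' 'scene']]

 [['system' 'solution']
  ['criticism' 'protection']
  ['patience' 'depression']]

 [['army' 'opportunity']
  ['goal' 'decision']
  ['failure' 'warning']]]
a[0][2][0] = 'moment'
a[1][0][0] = 'secretary'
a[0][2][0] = 'moment'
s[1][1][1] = 'protection'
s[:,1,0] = ['significance', 'criticism', 'goal']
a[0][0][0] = 'decision'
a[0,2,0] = 'moment'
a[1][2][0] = 'error'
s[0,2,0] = 'dinner'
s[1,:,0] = ['system', 'criticism', 'patience']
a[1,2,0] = 'error'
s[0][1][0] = 'significance'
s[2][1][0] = 'goal'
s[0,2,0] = 'dinner'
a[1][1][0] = 'combination'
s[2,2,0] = 'failure'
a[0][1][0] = 'unit'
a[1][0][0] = 'secretary'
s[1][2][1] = 'depression'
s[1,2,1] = 'depression'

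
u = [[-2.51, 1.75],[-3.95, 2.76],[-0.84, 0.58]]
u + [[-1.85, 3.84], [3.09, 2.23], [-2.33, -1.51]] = [[-4.36, 5.59], [-0.86, 4.99], [-3.17, -0.93]]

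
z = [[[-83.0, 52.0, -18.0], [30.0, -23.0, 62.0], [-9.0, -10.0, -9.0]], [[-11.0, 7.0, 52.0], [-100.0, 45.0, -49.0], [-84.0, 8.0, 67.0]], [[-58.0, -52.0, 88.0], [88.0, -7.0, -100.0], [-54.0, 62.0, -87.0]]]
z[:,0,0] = [-83.0, -11.0, -58.0]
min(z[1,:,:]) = -100.0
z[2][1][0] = 88.0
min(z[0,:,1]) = -23.0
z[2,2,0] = -54.0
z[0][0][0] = -83.0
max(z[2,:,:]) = 88.0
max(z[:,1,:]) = 88.0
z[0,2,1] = -10.0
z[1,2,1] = 8.0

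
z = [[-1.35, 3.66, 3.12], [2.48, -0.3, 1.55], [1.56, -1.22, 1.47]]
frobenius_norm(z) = 6.30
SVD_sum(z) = [[-1.55, 3.75, 2.89], [0.03, -0.08, -0.06], [0.17, -0.42, -0.32]] + [[0.24, -0.06, 0.20], [2.16, -0.53, 1.85], [1.74, -0.43, 1.49]] + [[-0.03, -0.04, 0.03], [0.29, 0.31, -0.25], [-0.35, -0.38, 0.3]]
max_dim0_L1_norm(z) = 6.14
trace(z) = -0.18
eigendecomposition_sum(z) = [[-2.7, 2.71, 0.73], [1.29, -1.30, -0.35], [1.01, -1.01, -0.27]] + [[1.52, 0.36, 3.60], [1.38, 0.33, 3.28], [0.46, 0.11, 1.1]] + [[-0.17, 0.59, -1.21],  [-0.19, 0.67, -1.38],  [0.09, -0.32, 0.65]]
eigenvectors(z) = [[-0.85, 0.72, -0.62], [0.41, 0.66, -0.71], [0.32, 0.22, 0.33]]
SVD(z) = [[-0.99,-0.08,0.07], [0.02,-0.78,-0.63], [0.11,-0.62,0.77]] @ diag([5.0164458870268165, 3.7308286033930274, 0.7710308649050158]) @ [[0.31,-0.75,-0.58], [-0.75,0.18,-0.64], [-0.59,-0.63,0.51]]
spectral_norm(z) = 5.02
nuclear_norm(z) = 9.52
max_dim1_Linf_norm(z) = 3.66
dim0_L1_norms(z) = [5.39, 5.18, 6.14]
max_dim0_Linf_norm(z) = 3.66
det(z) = -14.43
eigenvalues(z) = [-4.27, 2.94, 1.15]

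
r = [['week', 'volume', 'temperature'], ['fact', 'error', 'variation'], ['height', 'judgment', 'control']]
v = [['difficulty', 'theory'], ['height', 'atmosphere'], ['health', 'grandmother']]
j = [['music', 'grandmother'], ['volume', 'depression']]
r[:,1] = ['volume', 'error', 'judgment']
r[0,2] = 'temperature'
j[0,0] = 'music'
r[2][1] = 'judgment'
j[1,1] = 'depression'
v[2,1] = 'grandmother'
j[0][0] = 'music'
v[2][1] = 'grandmother'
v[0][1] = 'theory'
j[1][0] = 'volume'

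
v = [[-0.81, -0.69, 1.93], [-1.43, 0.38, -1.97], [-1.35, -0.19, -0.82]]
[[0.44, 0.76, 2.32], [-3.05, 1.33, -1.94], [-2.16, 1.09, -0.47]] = v @ [[1.14, -1.03, -0.08], [0.10, 0.70, -0.78], [0.74, 0.21, 0.89]]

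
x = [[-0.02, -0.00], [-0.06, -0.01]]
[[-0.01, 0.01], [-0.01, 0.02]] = x@ [[0.45, -0.35], [-1.29, -0.26]]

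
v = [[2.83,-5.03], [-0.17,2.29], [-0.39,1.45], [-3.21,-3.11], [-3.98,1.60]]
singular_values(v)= [7.23, 5.19]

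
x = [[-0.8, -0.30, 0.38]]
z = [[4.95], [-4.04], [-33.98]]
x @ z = [[-15.66]]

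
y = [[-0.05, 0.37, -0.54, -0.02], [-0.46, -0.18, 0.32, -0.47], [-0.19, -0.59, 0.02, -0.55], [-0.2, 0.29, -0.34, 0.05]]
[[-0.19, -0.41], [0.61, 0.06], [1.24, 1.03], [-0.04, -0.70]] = y@[[-1.07,1.76], [-1.69,-0.94], [-0.71,0.01], [-0.09,-1.48]]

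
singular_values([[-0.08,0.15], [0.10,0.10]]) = [0.18, 0.13]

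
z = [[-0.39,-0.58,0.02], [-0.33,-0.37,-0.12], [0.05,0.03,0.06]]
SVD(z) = [[-0.81,0.55,-0.21],[-0.58,-0.71,0.39],[0.07,0.44,0.89]] @ diag([0.8587464621404179, 0.13649247911727927, 0.004931217469772915]) @ [[0.60, 0.8, 0.07], [0.31, -0.31, 0.90], [-0.74, 0.51, 0.43]]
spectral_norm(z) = 0.86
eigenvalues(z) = [-0.81, 0.11, 0.01]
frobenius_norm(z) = 0.87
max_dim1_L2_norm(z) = 0.7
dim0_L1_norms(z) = [0.77, 0.98, 0.2]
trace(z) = -0.70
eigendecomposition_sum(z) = [[-0.42,-0.55,-0.07], [-0.3,-0.4,-0.05], [0.03,0.05,0.01]] + [[0.03, -0.03, 0.09],[-0.02, 0.02, -0.08],[0.02, -0.02, 0.05]] + [[0.00,-0.0,-0.01], [-0.0,0.0,0.0], [-0.00,0.0,0.0]]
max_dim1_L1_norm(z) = 0.99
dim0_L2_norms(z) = [0.51, 0.69, 0.14]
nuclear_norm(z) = 1.00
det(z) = -0.00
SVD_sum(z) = [[-0.41, -0.56, -0.05], [-0.30, -0.40, -0.03], [0.03, 0.05, 0.00]] + [[0.02,-0.02,0.07], [-0.03,0.03,-0.09], [0.02,-0.02,0.05]] + [[0.00,  -0.00,  -0.00], [-0.0,  0.00,  0.00], [-0.00,  0.0,  0.0]]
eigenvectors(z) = [[0.81, 0.71, -0.75],  [0.59, -0.59, 0.53],  [-0.07, 0.39, 0.41]]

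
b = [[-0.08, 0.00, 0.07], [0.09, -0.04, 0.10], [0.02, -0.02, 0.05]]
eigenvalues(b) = [(-0.1+0j), (0.01+0.02j), (0.01-0.02j)]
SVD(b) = [[0.05, -0.99, -0.16], [0.93, 0.1, -0.36], [0.37, -0.13, 0.92]] @ diag([0.15067590000149375, 0.1076017291919357, 0.004317526334045885]) @ [[0.58,  -0.30,  0.76], [0.79,  -0.01,  -0.61], [-0.19,  -0.96,  -0.23]]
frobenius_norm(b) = 0.19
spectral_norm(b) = 0.15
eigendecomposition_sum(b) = [[-0.08+0.00j, 0.01+0.00j, (0.03-0j)], [0.08-0.00j, (-0.01-0j), (-0.03+0j)], [0.02-0.00j, (-0-0j), -0.01+0.00j]] + [[(-0+0j), -0.01+0.01j, 0.02-0.01j],[0.01j, (-0.01+0.02j), 0.07-0.05j],[-0.00+0.00j, -0.01+0.01j, (0.03-0j)]] + [[(-0-0j), -0.01-0.01j, (0.02+0.01j)], [-0.01j, (-0.01-0.02j), (0.07+0.05j)], [-0.00-0.00j, -0.01-0.01j, (0.03+0j)]]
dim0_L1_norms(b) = [0.19, 0.06, 0.22]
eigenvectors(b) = [[0.68+0.00j, -0.23-0.06j, -0.23+0.06j], [-0.71+0.00j, (-0.91+0j), (-0.91-0j)], [(-0.19+0j), (-0.29-0.15j), (-0.29+0.15j)]]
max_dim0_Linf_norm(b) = 0.1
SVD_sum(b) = [[0.0, -0.0, 0.01], [0.08, -0.04, 0.11], [0.03, -0.02, 0.04]] + [[-0.08, 0.0, 0.06],[0.01, -0.00, -0.01],[-0.01, 0.0, 0.01]] + [[0.00, 0.0, 0.0], [0.00, 0.0, 0.0], [-0.0, -0.00, -0.00]]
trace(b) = -0.07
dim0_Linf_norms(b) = [0.09, 0.04, 0.1]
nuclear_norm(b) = 0.26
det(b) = -0.00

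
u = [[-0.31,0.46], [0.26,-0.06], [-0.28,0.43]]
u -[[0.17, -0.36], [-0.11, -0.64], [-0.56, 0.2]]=[[-0.48, 0.82], [0.37, 0.58], [0.28, 0.23]]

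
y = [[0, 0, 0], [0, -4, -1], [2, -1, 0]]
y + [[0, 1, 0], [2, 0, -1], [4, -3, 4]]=[[0, 1, 0], [2, -4, -2], [6, -4, 4]]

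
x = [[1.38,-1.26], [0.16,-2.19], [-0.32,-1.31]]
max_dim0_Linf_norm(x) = 2.19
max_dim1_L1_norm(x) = 2.64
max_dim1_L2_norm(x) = 2.2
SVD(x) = [[-0.54, 0.81], [-0.74, -0.31], [-0.41, -0.50]] @ diag([2.9204589968332804, 1.2661434546746853]) @ [[-0.25, 0.97],[0.97, 0.25]]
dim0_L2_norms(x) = [1.43, 2.85]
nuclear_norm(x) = 4.19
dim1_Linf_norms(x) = [1.38, 2.19, 1.31]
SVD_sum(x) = [[0.39, -1.51], [0.54, -2.09], [0.30, -1.15]] + [[0.99, 0.25],[-0.38, -0.1],[-0.62, -0.16]]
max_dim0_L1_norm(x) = 4.76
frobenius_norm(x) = 3.18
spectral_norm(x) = 2.92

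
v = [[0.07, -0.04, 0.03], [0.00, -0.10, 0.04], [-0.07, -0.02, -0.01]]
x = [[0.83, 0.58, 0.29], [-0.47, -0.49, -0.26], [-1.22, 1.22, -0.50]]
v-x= [[-0.76, -0.62, -0.26], [0.47, 0.39, 0.30], [1.15, -1.24, 0.49]]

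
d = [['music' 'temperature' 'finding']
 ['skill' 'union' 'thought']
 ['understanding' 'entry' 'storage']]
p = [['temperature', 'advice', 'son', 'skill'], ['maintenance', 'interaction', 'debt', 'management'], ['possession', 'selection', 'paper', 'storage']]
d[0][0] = 'music'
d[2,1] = 'entry'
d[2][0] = 'understanding'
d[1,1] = 'union'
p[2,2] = 'paper'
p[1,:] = ['maintenance', 'interaction', 'debt', 'management']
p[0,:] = ['temperature', 'advice', 'son', 'skill']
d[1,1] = 'union'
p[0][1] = 'advice'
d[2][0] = 'understanding'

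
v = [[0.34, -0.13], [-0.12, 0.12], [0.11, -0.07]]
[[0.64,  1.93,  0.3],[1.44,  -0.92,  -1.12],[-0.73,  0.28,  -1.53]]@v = [[0.02, 0.13], [0.48, -0.22], [-0.45, 0.24]]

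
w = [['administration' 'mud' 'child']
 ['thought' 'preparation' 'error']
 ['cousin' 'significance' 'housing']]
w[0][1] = 'mud'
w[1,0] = 'thought'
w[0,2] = 'child'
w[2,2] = 'housing'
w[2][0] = 'cousin'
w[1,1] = 'preparation'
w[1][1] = 'preparation'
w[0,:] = ['administration', 'mud', 'child']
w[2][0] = 'cousin'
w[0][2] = 'child'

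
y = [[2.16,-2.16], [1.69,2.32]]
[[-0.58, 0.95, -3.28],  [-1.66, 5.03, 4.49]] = y@[[-0.57,  1.51,  0.24], [-0.3,  1.07,  1.76]]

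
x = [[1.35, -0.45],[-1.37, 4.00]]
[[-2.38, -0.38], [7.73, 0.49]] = x @ [[-1.26,-0.27], [1.5,0.03]]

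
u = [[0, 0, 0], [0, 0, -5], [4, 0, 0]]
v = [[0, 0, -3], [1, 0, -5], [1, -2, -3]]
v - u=[[0, 0, -3], [1, 0, 0], [-3, -2, -3]]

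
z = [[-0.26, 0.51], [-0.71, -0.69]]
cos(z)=[[1.14, 0.25], [-0.34, 0.93]]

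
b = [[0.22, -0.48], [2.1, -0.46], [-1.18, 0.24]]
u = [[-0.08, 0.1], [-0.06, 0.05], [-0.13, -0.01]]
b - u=[[0.30, -0.58], [2.16, -0.51], [-1.05, 0.25]]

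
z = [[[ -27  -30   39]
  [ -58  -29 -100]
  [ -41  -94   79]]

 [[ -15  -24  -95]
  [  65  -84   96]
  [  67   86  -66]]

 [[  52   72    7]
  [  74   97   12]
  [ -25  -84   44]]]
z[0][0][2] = 39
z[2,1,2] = 12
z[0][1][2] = -100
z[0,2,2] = 79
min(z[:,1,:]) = -100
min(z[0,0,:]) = -30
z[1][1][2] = 96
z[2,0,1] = 72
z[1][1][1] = -84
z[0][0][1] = -30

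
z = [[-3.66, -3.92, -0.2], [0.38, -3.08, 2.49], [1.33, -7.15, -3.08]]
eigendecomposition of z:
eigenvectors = [[-0.97+0.00j, 0.38+0.14j, (0.38-0.14j)],[-0.15+0.00j, 0.04-0.47j, (0.04+0.47j)],[(0.21+0j), 0.79+0.00j, 0.79-0.00j]]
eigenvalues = [(-4.21+0j), (-2.81+4.48j), (-2.81-4.48j)]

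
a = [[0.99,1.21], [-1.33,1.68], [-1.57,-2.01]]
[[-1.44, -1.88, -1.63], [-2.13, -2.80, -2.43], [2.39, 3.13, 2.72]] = a @ [[0.05, 0.07, 0.06], [-1.23, -1.61, -1.4]]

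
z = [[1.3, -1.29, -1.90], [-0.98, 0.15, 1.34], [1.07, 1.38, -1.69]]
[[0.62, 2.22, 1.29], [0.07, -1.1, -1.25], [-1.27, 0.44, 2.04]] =z@[[0.51, -0.05, 0.86], [-0.70, -0.61, 0.38], [0.50, -0.79, -0.35]]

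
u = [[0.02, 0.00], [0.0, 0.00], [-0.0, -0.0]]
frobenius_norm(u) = 0.02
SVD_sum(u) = [[0.02, 0.00], [0.0, 0.00], [0.0, 0.00]] + [[0.00, 0.00], [0.0, 0.00], [0.00, 0.00]]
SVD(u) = [[1.00, 0.00], [0.00, 1.00], [0.00, 0.0]] @ diag([0.02, 0.0]) @ [[1.00, 0.0], [0.00, 1.00]]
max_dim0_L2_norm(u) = 0.02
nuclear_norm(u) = 0.02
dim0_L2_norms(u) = [0.02, 0.0]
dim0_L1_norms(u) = [0.02, 0.0]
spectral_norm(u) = 0.02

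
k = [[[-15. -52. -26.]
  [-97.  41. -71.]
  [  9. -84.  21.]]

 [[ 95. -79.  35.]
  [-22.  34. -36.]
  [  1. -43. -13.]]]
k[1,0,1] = -79.0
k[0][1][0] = -97.0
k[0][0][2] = -26.0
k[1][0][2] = 35.0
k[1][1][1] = 34.0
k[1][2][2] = -13.0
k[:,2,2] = [21.0, -13.0]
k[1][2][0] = 1.0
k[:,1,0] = [-97.0, -22.0]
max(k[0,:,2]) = 21.0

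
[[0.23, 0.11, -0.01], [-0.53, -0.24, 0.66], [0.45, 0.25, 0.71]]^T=[[0.23, -0.53, 0.45], [0.11, -0.24, 0.25], [-0.01, 0.66, 0.71]]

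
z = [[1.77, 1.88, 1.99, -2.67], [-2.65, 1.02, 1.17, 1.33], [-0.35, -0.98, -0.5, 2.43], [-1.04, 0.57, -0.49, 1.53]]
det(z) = 15.59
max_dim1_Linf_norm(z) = 2.67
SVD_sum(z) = [[2.06,1.01,1.13,-3.08], [-0.93,-0.46,-0.51,1.39], [-1.26,-0.62,-0.69,1.87], [-0.88,-0.43,-0.48,1.31]] + [[-0.68,0.70,0.65,0.01],[-1.62,1.68,1.55,0.03],[0.37,-0.38,-0.35,-0.01],[-0.4,0.41,0.38,0.01]] + [[0.38, 0.14, 0.24, 0.39], [-0.07, -0.03, -0.05, -0.07], [0.57, 0.21, 0.35, 0.58], [0.17, 0.06, 0.1, 0.17]] + [[0.0, 0.02, -0.02, 0.0], [-0.03, -0.18, 0.17, -0.01], [-0.03, -0.19, 0.18, -0.01], [0.07, 0.53, -0.49, 0.04]]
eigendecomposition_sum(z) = [[(0.59+0.81j), (0.24+0.11j), 0.91+0.60j, -0.22-1.08j], [(-1.28+1.49j), -0.10+0.51j, (-0.74+2.01j), (1.96-0.91j)], [(-0.03+0.5j), 0.06+0.12j, (0.16+0.52j), 0.26-0.49j], [(-0.65+1.19j), 0.36j, (-0.22+1.46j), (1.2-0.9j)]] + [[(0.59-0.81j),  (0.24-0.11j),  (0.91-0.6j),  (-0.22+1.08j)],[(-1.28-1.49j),  -0.10-0.51j,  -0.74-2.01j,  (1.96+0.91j)],[-0.03-0.50j,  (0.06-0.12j),  (0.16-0.52j),  0.26+0.49j],[(-0.65-1.19j),  -0.36j,  (-0.22-1.46j),  1.20+0.90j]] + [[(0.29+0.12j),(0.7-0.27j),0.09-1.00j,(-1.11+0.67j)], [(-0.04+0.43j),(0.61+0.81j),(1.33-0.28j),-1.30-1.18j], [(-0.15-0.18j),-0.55-0.08j,(-0.41+0.62j),(0.96-0.04j)], [0.13+0.03j,0.28-0.16j,(-0.03-0.43j),(-0.43+0.36j)]] + [[0.29-0.12j, (0.7+0.27j), (0.09+1j), -1.11-0.67j],[(-0.04-0.43j), 0.61-0.81j, (1.33+0.28j), (-1.3+1.18j)],[(-0.15+0.18j), -0.55+0.08j, -0.41-0.62j, 0.96+0.04j],[(0.13-0.03j), 0.28+0.16j, -0.03+0.43j, (-0.43-0.36j)]]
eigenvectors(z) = [[-0.09+0.37j, -0.09-0.37j, 0.15-0.51j, (0.15+0.51j)], [-0.74+0.00j, (-0.74-0j), (0.72+0j), (0.72-0j)], [(-0.15+0.12j), -0.15-0.12j, (-0.28+0.27j), -0.28-0.27j], [-0.50+0.11j, -0.50-0.11j, (0.03-0.23j), 0.03+0.23j]]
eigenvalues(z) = [(1.85+0.94j), (1.85-0.94j), (0.06+1.9j), (0.06-1.9j)]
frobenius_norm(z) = 6.34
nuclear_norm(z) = 10.43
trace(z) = 3.82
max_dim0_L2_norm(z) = 4.14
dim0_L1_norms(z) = [5.81, 4.45, 4.15, 7.96]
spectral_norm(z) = 5.30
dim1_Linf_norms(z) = [2.67, 2.65, 2.43, 1.53]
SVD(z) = [[-0.75, -0.37, -0.54, 0.04], [0.34, -0.88, 0.1, -0.31], [0.46, 0.20, -0.8, -0.33], [0.32, -0.22, -0.23, 0.89]] @ diag([5.3011147623007, 3.1829811197729905, 1.133566984433149, 0.8149474583612066]) @ [[-0.52, -0.25, -0.28, 0.77], [0.58, -0.6, -0.55, -0.01], [-0.62, -0.23, -0.39, -0.64], [0.1, 0.72, -0.68, 0.06]]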